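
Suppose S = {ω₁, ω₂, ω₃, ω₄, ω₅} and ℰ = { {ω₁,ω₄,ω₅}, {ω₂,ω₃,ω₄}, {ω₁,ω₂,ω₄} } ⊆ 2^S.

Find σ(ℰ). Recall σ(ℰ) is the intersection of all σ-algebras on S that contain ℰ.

Answer: σ(ℰ) = { ∅, {ω₁}, {ω₂}, {ω₃}, {ω₄}, {ω₅}, {ω₁,ω₂}, {ω₁,ω₃}, {ω₁,ω₄}, {ω₁,ω₅}, {ω₂,ω₃}, {ω₂,ω₄}, {ω₂,ω₅}, {ω₃,ω₄}, {ω₃,ω₅}, {ω₄,ω₅}, {ω₁,ω₂,ω₃}, {ω₁,ω₂,ω₄}, {ω₁,ω₂,ω₅}, {ω₁,ω₃,ω₄}, {ω₁,ω₃,ω₅}, {ω₁,ω₄,ω₅}, {ω₂,ω₃,ω₄}, {ω₂,ω₃,ω₅}, {ω₂,ω₄,ω₅}, {ω₃,ω₄,ω₅}, {ω₁,ω₂,ω₃,ω₄}, {ω₁,ω₂,ω₃,ω₅}, {ω₁,ω₂,ω₄,ω₅}, {ω₁,ω₃,ω₄,ω₅}, {ω₂,ω₃,ω₄,ω₅}, S }

Trace:
Begin from { ∅, {ω₁,ω₂,ω₄}, {ω₁,ω₄,ω₅}, {ω₂,ω₃,ω₄}, S } (that is, ℰ plus ∅ and S).
Iteration 1. New:
  {ω₁,ω₅}  = ᶜ of {ω₂,ω₃,ω₄}
  {ω₂,ω₃}  = ᶜ of {ω₁,ω₄,ω₅}
  {ω₃,ω₅}  = ᶜ of {ω₁,ω₂,ω₄}
  {ω₁,ω₂,ω₃,ω₄}  = {ω₂,ω₃,ω₄} ∪ {ω₁,ω₂,ω₄}
  {ω₁,ω₂,ω₄,ω₅}  = {ω₁,ω₄,ω₅} ∪ {ω₁,ω₂,ω₄}
  — 10 sets.
Iteration 2: +7 →
  {ω₃}  = ᶜ of {ω₁,ω₂,ω₄,ω₅}
  {ω₅}  = ᶜ of {ω₁,ω₂,ω₃,ω₄}
  {ω₁,ω₃,ω₅}  = {ω₁,ω₅} ∪ {ω₃,ω₅}
  {ω₂,ω₃,ω₅}  = {ω₂,ω₃} ∪ {ω₃,ω₅}
  {ω₁,ω₂,ω₃,ω₅}  = {ω₂,ω₃} ∪ {ω₁,ω₅}
  {ω₁,ω₃,ω₄,ω₅}  = {ω₁,ω₄,ω₅} ∪ {ω₃,ω₅}
  {ω₂,ω₃,ω₄,ω₅}  = {ω₂,ω₃,ω₄} ∪ {ω₃,ω₅}
  — 17 sets.
Iteration 3: +5 →
  {ω₁}  = ᶜ of {ω₂,ω₃,ω₄,ω₅}
  {ω₂}  = ᶜ of {ω₁,ω₃,ω₄,ω₅}
  {ω₄}  = ᶜ of {ω₁,ω₂,ω₃,ω₅}
  {ω₁,ω₄}  = ᶜ of {ω₂,ω₃,ω₅}
  {ω₂,ω₄}  = ᶜ of {ω₁,ω₃,ω₅}
  — 22 sets.
Iteration 4 (10 new):
  {ω₁,ω₂}  = {ω₂} ∪ {ω₁}
  {ω₁,ω₃}  = {ω₃} ∪ {ω₁}
  {ω₂,ω₅}  = {ω₂} ∪ {ω₅}
  {ω₃,ω₄}  = {ω₃} ∪ {ω₄}
  {ω₄,ω₅}  = {ω₅} ∪ {ω₄}
  {ω₁,ω₂,ω₃}  = {ω₂,ω₃} ∪ {ω₁}
  {ω₁,ω₂,ω₅}  = {ω₂} ∪ {ω₁,ω₅}
  {ω₁,ω₃,ω₄}  = {ω₃} ∪ {ω₁,ω₄}
  {ω₂,ω₄,ω₅}  = {ω₅} ∪ {ω₂,ω₄}
  {ω₃,ω₄,ω₅}  = {ω₄} ∪ {ω₃,ω₅}
  — 32 sets.
After Iteration 5 the family is unchanged; done.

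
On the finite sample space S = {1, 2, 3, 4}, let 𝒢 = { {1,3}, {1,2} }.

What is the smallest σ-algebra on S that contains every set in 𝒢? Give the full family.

Seed the family with 𝒢 together with ∅ and S: { {}, {1,2}, {1,3}, S }.
Pass 1 adds 3:
  {2,4}  = {1,3}ᶜ
  {3,4}  = {1,2}ᶜ
  {1,2,3}  = {1,2} ∪ {1,3}
  |family| = 7
Pass 2: 4 new —
  {4}  = {1,2,3}ᶜ
  {1,2,4}  = {1,2} ∪ {2,4}
  {1,3,4}  = {3,4} ∪ {1,3}
  {2,3,4}  = {3,4} ∪ {2,4}
  |family| = 11
Pass 3 (3 new):
  {1}  = {2,3,4}ᶜ
  {2}  = {1,3,4}ᶜ
  {3}  = {1,2,4}ᶜ
  |family| = 14
Pass 4. New:
  {1,4}  = {4} ∪ {1}
  {2,3}  = {3} ∪ {2}
  |family| = 16
Pass 5 adds nothing — fixpoint reached.

Hence σ(𝒢) has 16 members: { {}, {1}, {2}, {3}, {4}, {1,2}, {1,3}, {1,4}, {2,3}, {2,4}, {3,4}, {1,2,3}, {1,2,4}, {1,3,4}, {2,3,4}, S }.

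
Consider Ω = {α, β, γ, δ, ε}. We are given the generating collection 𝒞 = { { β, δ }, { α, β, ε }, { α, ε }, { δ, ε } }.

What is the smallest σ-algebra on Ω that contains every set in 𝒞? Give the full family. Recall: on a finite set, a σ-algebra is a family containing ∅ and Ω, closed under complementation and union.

Begin from { ∅, { α, ε }, { β, δ }, { δ, ε }, { α, β, ε }, Ω } (that is, 𝒞 plus ∅ and Ω).
Step 1 (7 new):
  { γ, δ }  = complement { α, β, ε }
  { α, β, γ }  = complement { δ, ε }
  { α, γ, ε }  = complement { β, δ }
  { α, δ, ε }  = { δ, ε } ∪ { α, ε }
  { β, γ, δ }  = complement { α, ε }
  { β, δ, ε }  = { δ, ε } ∪ { β, δ }
  { α, β, δ, ε }  = { δ, ε } ∪ { α, β, ε }
  [13 total]
Step 2. New:
  { γ }  = complement { α, β, δ, ε }
  { α, γ }  = complement { β, δ, ε }
  { β, γ }  = complement { α, δ, ε }
  { γ, δ, ε }  = { γ, δ } ∪ { δ, ε }
  { α, β, γ, δ }  = { γ, δ } ∪ { α, β, γ }
  { α, β, γ, ε }  = { α, β, γ } ∪ { α, γ, ε }
  { α, γ, δ, ε }  = { α, δ, ε } ∪ { γ, δ }
  { β, γ, δ, ε }  = { γ, δ } ∪ { β, δ, ε }
  [21 total]
Step 3 (6 new):
  { α }  = complement { β, γ, δ, ε }
  { β }  = complement { α, γ, δ, ε }
  { δ }  = complement { α, β, γ, ε }
  { ε }  = complement { α, β, γ, δ }
  { α, β }  = complement { γ, δ, ε }
  { α, γ, δ }  = { γ, δ } ∪ { α, γ }
  [27 total]
Step 4 adds 5:
  { α, δ }  = { δ } ∪ { α }
  { β, ε }  = complement { α, γ, δ }
  { γ, ε }  = { ε } ∪ { γ }
  { α, β, δ }  = { α, β } ∪ { δ }
  { β, γ, ε }  = { ε } ∪ { β, γ }
  [32 total]
Step 5: closed — nothing new.

Hence σ(𝒞) has 32 members: { ∅, { α }, { β }, { γ }, { δ }, { ε }, { α, β }, { α, γ }, { α, δ }, { α, ε }, { β, γ }, { β, δ }, { β, ε }, { γ, δ }, { γ, ε }, { δ, ε }, { α, β, γ }, { α, β, δ }, { α, β, ε }, { α, γ, δ }, { α, γ, ε }, { α, δ, ε }, { β, γ, δ }, { β, γ, ε }, { β, δ, ε }, { γ, δ, ε }, { α, β, γ, δ }, { α, β, γ, ε }, { α, β, δ, ε }, { α, γ, δ, ε }, { β, γ, δ, ε }, Ω }.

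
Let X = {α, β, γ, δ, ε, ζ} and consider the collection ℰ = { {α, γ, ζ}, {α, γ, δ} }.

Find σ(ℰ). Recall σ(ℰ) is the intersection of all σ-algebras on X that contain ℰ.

Begin from { {}, {α, γ, δ}, {α, γ, ζ}, X } (that is, ℰ plus ∅ and X).
Step 1 (3 new):
  {β, δ, ε}  = ᶜ of {α, γ, ζ}
  {β, ε, ζ}  = ᶜ of {α, γ, δ}
  {α, γ, δ, ζ}  = {α, γ, δ} ∪ {α, γ, ζ}
  [7 total]
Step 2. New:
  {β, ε}  = ᶜ of {α, γ, δ, ζ}
  {β, δ, ε, ζ}  = {β, ε, ζ} ∪ {β, δ, ε}
  {α, β, γ, δ, ε}  = {α, γ, δ} ∪ {β, δ, ε}
  {α, β, γ, ε, ζ}  = {α, γ, ζ} ∪ {β, ε, ζ}
  [11 total]
Step 3 (3 new):
  {δ}  = ᶜ of {α, β, γ, ε, ζ}
  {ζ}  = ᶜ of {α, β, γ, δ, ε}
  {α, γ}  = ᶜ of {β, δ, ε, ζ}
  [14 total]
Step 4 (2 new):
  {δ, ζ}  = {δ} ∪ {ζ}
  {α, β, γ, ε}  = {β, ε} ∪ {α, γ}
  [16 total]
Step 5: already closed under ᶜ and ∪.

σ(ℰ) = { {}, {δ}, {ζ}, {α, γ}, {β, ε}, {δ, ζ}, {α, γ, δ}, {α, γ, ζ}, {β, δ, ε}, {β, ε, ζ}, {α, β, γ, ε}, {α, γ, δ, ζ}, {β, δ, ε, ζ}, {α, β, γ, δ, ε}, {α, β, γ, ε, ζ}, X }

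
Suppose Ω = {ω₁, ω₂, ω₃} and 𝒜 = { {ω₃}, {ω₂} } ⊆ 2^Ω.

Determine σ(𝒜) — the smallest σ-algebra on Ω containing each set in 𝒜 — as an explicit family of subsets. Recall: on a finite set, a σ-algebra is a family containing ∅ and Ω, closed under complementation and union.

σ(𝒜) = { {}, {ω₁}, {ω₂}, {ω₃}, {ω₁,ω₂}, {ω₁,ω₃}, {ω₂,ω₃}, Ω }

Working:
Begin from { {}, {ω₂}, {ω₃}, Ω } (that is, 𝒜 plus ∅ and Ω).
Pass 1: +3 →
  {ω₁,ω₂}  = {ω₃}ᶜ
  {ω₁,ω₃}  = {ω₂}ᶜ
  {ω₂,ω₃}  = {ω₃} ∪ {ω₂}
  — 7 sets.
Pass 2. New:
  {ω₁}  = {ω₂,ω₃}ᶜ
  — 8 sets.
Pass 3: stable.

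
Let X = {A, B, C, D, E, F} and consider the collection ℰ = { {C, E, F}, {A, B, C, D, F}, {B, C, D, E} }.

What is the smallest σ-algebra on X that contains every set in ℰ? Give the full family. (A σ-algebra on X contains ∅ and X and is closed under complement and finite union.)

σ(ℰ) = { {}, {A}, {C}, {E}, {F}, {A, C}, {A, E}, {A, F}, {B, D}, {C, E}, {C, F}, {E, F}, {A, B, D}, {A, C, E}, {A, C, F}, {A, E, F}, {B, C, D}, {B, D, E}, {B, D, F}, {C, E, F}, {A, B, C, D}, {A, B, D, E}, {A, B, D, F}, {A, C, E, F}, {B, C, D, E}, {B, C, D, F}, {B, D, E, F}, {A, B, C, D, E}, {A, B, C, D, F}, {A, B, D, E, F}, {B, C, D, E, F}, X }

Working:
Begin from { {}, {C, E, F}, {B, C, D, E}, {A, B, C, D, F}, X } (that is, ℰ plus ∅ and X).
Iteration 1: +4 →
  {E}  = {A, B, C, D, F}ᶜ
  {A, F}  = {B, C, D, E}ᶜ
  {A, B, D}  = {C, E, F}ᶜ
  {B, C, D, E, F}  = {C, E, F} ∪ {B, C, D, E}
  |family| = 9
Iteration 2: +6 →
  {A}  = {B, C, D, E, F}ᶜ
  {A, E, F}  = {A, F} ∪ {E}
  {A, B, D, E}  = {A, B, D} ∪ {E}
  {A, B, D, F}  = {A, F} ∪ {A, B, D}
  {A, C, E, F}  = {A, F} ∪ {C, E, F}
  {A, B, C, D, E}  = {B, C, D, E} ∪ {A, B, D}
  |family| = 15
Iteration 3: 7 new —
  {F}  = {A, B, C, D, E}ᶜ
  {A, E}  = {E} ∪ {A}
  {B, D}  = {A, C, E, F}ᶜ
  {C, E}  = {A, B, D, F}ᶜ
  {C, F}  = {A, B, D, E}ᶜ
  {B, C, D}  = {A, E, F}ᶜ
  {A, B, D, E, F}  = {A, B, D, F} ∪ {A, E, F}
  |family| = 22
Iteration 4 (8 new):
  {C}  = {A, B, D, E, F}ᶜ
  {E, F}  = {F} ∪ {E}
  {A, C, E}  = {A, E} ∪ {C, E}
  {A, C, F}  = {A, F} ∪ {C, F}
  {B, D, E}  = {B, D} ∪ {E}
  {B, D, F}  = {B, D} ∪ {F}
  {A, B, C, D}  = {B, C, D} ∪ {A, B, D}
  {B, C, D, F}  = {A, E}ᶜ
  |family| = 30
Iteration 5: 2 new —
  {A, C}  = {C} ∪ {A}
  {B, D, E, F}  = {B, D, F} ∪ {E, F}
  |family| = 32
Iteration 6: no new sets; the family is a σ-algebra.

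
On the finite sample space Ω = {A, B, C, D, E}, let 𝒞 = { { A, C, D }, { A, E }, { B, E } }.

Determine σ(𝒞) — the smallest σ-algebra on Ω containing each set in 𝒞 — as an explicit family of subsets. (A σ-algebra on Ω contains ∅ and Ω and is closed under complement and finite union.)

Initial family (5 sets): { {}, { A, E }, { B, E }, { A, C, D }, Ω }.
Iteration 1: +3 →
  { A, B, E }  = { B, E } ∪ { A, E }
  { B, C, D }  = { A, E }ᶜ
  { A, C, D, E }  = { A, C, D } ∪ { A, E }
  |family| = 8
Iteration 2: +4 →
  { B }  = { A, C, D, E }ᶜ
  { C, D }  = { A, B, E }ᶜ
  { A, B, C, D }  = { A, C, D } ∪ { B, C, D }
  { B, C, D, E }  = { B, E } ∪ { B, C, D }
  |family| = 12
Iteration 3: 2 new —
  { A }  = { B, C, D, E }ᶜ
  { E }  = { A, B, C, D }ᶜ
  |family| = 14
Iteration 4 (2 new):
  { A, B }  = { B } ∪ { A }
  { C, D, E }  = { C, D } ∪ { E }
  |family| = 16
After Iteration 5 the family is unchanged; done.

|σ(𝒞)| = 16.  σ(𝒞) = { {}, { A }, { B }, { E }, { A, B }, { A, E }, { B, E }, { C, D }, { A, B, E }, { A, C, D }, { B, C, D }, { C, D, E }, { A, B, C, D }, { A, C, D, E }, { B, C, D, E }, Ω }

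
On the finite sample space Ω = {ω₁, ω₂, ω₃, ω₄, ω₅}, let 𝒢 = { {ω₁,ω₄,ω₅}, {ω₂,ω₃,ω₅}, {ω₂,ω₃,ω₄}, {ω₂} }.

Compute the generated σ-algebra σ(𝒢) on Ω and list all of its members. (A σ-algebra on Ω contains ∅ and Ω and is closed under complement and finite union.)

Begin from { {}, {ω₂}, {ω₁,ω₄,ω₅}, {ω₂,ω₃,ω₄}, {ω₂,ω₃,ω₅}, Ω } (that is, 𝒢 plus ∅ and Ω).
Step 1: +6 →
  {ω₁,ω₄}  = Ω∖{ω₂,ω₃,ω₅}
  {ω₁,ω₅}  = Ω∖{ω₂,ω₃,ω₄}
  {ω₂,ω₃}  = Ω∖{ω₁,ω₄,ω₅}
  {ω₁,ω₂,ω₄,ω₅}  = {ω₁,ω₄,ω₅} ∪ {ω₂}
  {ω₁,ω₃,ω₄,ω₅}  = Ω∖{ω₂}
  {ω₂,ω₃,ω₄,ω₅}  = {ω₂,ω₃,ω₅} ∪ {ω₂,ω₃,ω₄}
  |family| = 12
Step 2: +6 →
  {ω₁}  = Ω∖{ω₂,ω₃,ω₄,ω₅}
  {ω₃}  = Ω∖{ω₁,ω₂,ω₄,ω₅}
  {ω₁,ω₂,ω₄}  = {ω₂} ∪ {ω₁,ω₄}
  {ω₁,ω₂,ω₅}  = {ω₂} ∪ {ω₁,ω₅}
  {ω₁,ω₂,ω₃,ω₄}  = {ω₂,ω₃,ω₄} ∪ {ω₁,ω₄}
  {ω₁,ω₂,ω₃,ω₅}  = {ω₂,ω₃,ω₅} ∪ {ω₁,ω₅}
  |family| = 18
Step 3. New:
  {ω₄}  = Ω∖{ω₁,ω₂,ω₃,ω₅}
  {ω₅}  = Ω∖{ω₁,ω₂,ω₃,ω₄}
  {ω₁,ω₂}  = {ω₂} ∪ {ω₁}
  {ω₁,ω₃}  = {ω₃} ∪ {ω₁}
  {ω₃,ω₄}  = Ω∖{ω₁,ω₂,ω₅}
  {ω₃,ω₅}  = Ω∖{ω₁,ω₂,ω₄}
  {ω₁,ω₂,ω₃}  = {ω₂,ω₃} ∪ {ω₁}
  {ω₁,ω₃,ω₄}  = {ω₃} ∪ {ω₁,ω₄}
  {ω₁,ω₃,ω₅}  = {ω₃} ∪ {ω₁,ω₅}
  |family| = 27
Step 4 (5 new):
  {ω₂,ω₄}  = Ω∖{ω₁,ω₃,ω₅}
  {ω₂,ω₅}  = Ω∖{ω₁,ω₃,ω₄}
  {ω₄,ω₅}  = Ω∖{ω₁,ω₂,ω₃}
  {ω₂,ω₄,ω₅}  = Ω∖{ω₁,ω₃}
  {ω₃,ω₄,ω₅}  = Ω∖{ω₁,ω₂}
  |family| = 32
After Step 5 the family is unchanged; done.

σ(𝒢) = { {}, {ω₁}, {ω₂}, {ω₃}, {ω₄}, {ω₅}, {ω₁,ω₂}, {ω₁,ω₃}, {ω₁,ω₄}, {ω₁,ω₅}, {ω₂,ω₃}, {ω₂,ω₄}, {ω₂,ω₅}, {ω₃,ω₄}, {ω₃,ω₅}, {ω₄,ω₅}, {ω₁,ω₂,ω₃}, {ω₁,ω₂,ω₄}, {ω₁,ω₂,ω₅}, {ω₁,ω₃,ω₄}, {ω₁,ω₃,ω₅}, {ω₁,ω₄,ω₅}, {ω₂,ω₃,ω₄}, {ω₂,ω₃,ω₅}, {ω₂,ω₄,ω₅}, {ω₃,ω₄,ω₅}, {ω₁,ω₂,ω₃,ω₄}, {ω₁,ω₂,ω₃,ω₅}, {ω₁,ω₂,ω₄,ω₅}, {ω₁,ω₃,ω₄,ω₅}, {ω₂,ω₃,ω₄,ω₅}, Ω }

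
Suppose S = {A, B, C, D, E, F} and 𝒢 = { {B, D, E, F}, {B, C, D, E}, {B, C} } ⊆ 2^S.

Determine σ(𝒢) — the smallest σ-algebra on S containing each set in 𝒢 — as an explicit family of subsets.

|σ(𝒢)| = 32.  σ(𝒢) = { ∅, {A}, {B}, {C}, {F}, {A, B}, {A, C}, {A, F}, {B, C}, {B, F}, {C, F}, {D, E}, {A, B, C}, {A, B, F}, {A, C, F}, {A, D, E}, {B, C, F}, {B, D, E}, {C, D, E}, {D, E, F}, {A, B, C, F}, {A, B, D, E}, {A, C, D, E}, {A, D, E, F}, {B, C, D, E}, {B, D, E, F}, {C, D, E, F}, {A, B, C, D, E}, {A, B, D, E, F}, {A, C, D, E, F}, {B, C, D, E, F}, S }

Trace:
Initial family (5 sets): { ∅, {B, C}, {B, C, D, E}, {B, D, E, F}, S }.
Iteration 1: +4 →
  {A, C}  = complement {B, D, E, F}
  {A, F}  = complement {B, C, D, E}
  {A, D, E, F}  = complement {B, C}
  {B, C, D, E, F}  = {B, D, E, F} ∪ {B, C}
  — 9 sets.
Iteration 2: 7 new —
  {A}  = complement {B, C, D, E, F}
  {A, B, C}  = {B, C} ∪ {A, C}
  {A, C, F}  = {A, F} ∪ {A, C}
  {A, B, C, F}  = {A, F} ∪ {B, C}
  {A, B, C, D, E}  = {B, C, D, E} ∪ {A, C}
  {A, B, D, E, F}  = {A, F} ∪ {B, D, E, F}
  {A, C, D, E, F}  = {A, D, E, F} ∪ {A, C}
  — 16 sets.
Iteration 3. New:
  {B}  = complement {A, C, D, E, F}
  {C}  = complement {A, B, D, E, F}
  {F}  = complement {A, B, C, D, E}
  {D, E}  = complement {A, B, C, F}
  {B, D, E}  = complement {A, C, F}
  {D, E, F}  = complement {A, B, C}
  — 22 sets.
Iteration 4: 10 new —
  {A, B}  = {B} ∪ {A}
  {B, F}  = {B} ∪ {F}
  {C, F}  = {F} ∪ {C}
  {A, B, F}  = {A, F} ∪ {B}
  {A, D, E}  = {D, E} ∪ {A}
  {B, C, F}  = {F} ∪ {B, C}
  {C, D, E}  = {D, E} ∪ {C}
  {A, B, D, E}  = {B, D, E} ∪ {A}
  {A, C, D, E}  = {D, E} ∪ {A, C}
  {C, D, E, F}  = {C} ∪ {D, E, F}
  — 32 sets.
Iteration 5: no new sets; the family is a σ-algebra.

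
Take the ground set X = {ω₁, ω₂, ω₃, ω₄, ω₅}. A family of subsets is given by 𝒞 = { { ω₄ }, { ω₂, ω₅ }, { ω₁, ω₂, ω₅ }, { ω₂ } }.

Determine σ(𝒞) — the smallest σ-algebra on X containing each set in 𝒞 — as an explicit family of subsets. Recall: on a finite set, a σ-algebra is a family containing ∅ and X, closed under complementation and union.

Take S₀ = 𝒞 ∪ {∅, X} = { {}, { ω₂ }, { ω₄ }, { ω₂, ω₅ }, { ω₁, ω₂, ω₅ }, X }.
Round 1: +7 →
  { ω₂, ω₄ }  = { ω₄ } ∪ { ω₂ }
  { ω₃, ω₄ }  = complement { ω₁, ω₂, ω₅ }
  { ω₁, ω₃, ω₄ }  = complement { ω₂, ω₅ }
  { ω₂, ω₄, ω₅ }  = { ω₂, ω₅ } ∪ { ω₄ }
  { ω₁, ω₂, ω₃, ω₅ }  = complement { ω₄ }
  { ω₁, ω₂, ω₄, ω₅ }  = { ω₁, ω₂, ω₅ } ∪ { ω₄ }
  { ω₁, ω₃, ω₄, ω₅ }  = complement { ω₂ }
  (now 13)
Round 2: +6 →
  { ω₃ }  = complement { ω₁, ω₂, ω₄, ω₅ }
  { ω₁, ω₃ }  = complement { ω₂, ω₄, ω₅ }
  { ω₁, ω₃, ω₅ }  = complement { ω₂, ω₄ }
  { ω₂, ω₃, ω₄ }  = { ω₃, ω₄ } ∪ { ω₂ }
  { ω₁, ω₂, ω₃, ω₄ }  = { ω₂ } ∪ { ω₁, ω₃, ω₄ }
  { ω₂, ω₃, ω₄, ω₅ }  = { ω₂, ω₅ } ∪ { ω₃, ω₄ }
  (now 19)
Round 3 (6 new):
  { ω₁ }  = complement { ω₂, ω₃, ω₄, ω₅ }
  { ω₅ }  = complement { ω₁, ω₂, ω₃, ω₄ }
  { ω₁, ω₅ }  = complement { ω₂, ω₃, ω₄ }
  { ω₂, ω₃ }  = { ω₂ } ∪ { ω₃ }
  { ω₁, ω₂, ω₃ }  = { ω₂ } ∪ { ω₁, ω₃ }
  { ω₂, ω₃, ω₅ }  = { ω₂, ω₅ } ∪ { ω₃ }
  (now 25)
Round 4 (7 new):
  { ω₁, ω₂ }  = { ω₂ } ∪ { ω₁ }
  { ω₁, ω₄ }  = complement { ω₂, ω₃, ω₅ }
  { ω₃, ω₅ }  = { ω₅ } ∪ { ω₃ }
  { ω₄, ω₅ }  = complement { ω₁, ω₂, ω₃ }
  { ω₁, ω₂, ω₄ }  = { ω₂, ω₄ } ∪ { ω₁ }
  { ω₁, ω₄, ω₅ }  = complement { ω₂, ω₃ }
  { ω₃, ω₄, ω₅ }  = { ω₃, ω₄ } ∪ { ω₅ }
  (now 32)
Round 5: no new sets; the family is a σ-algebra.

Therefore σ(𝒞) = { {}, { ω₁ }, { ω₂ }, { ω₃ }, { ω₄ }, { ω₅ }, { ω₁, ω₂ }, { ω₁, ω₃ }, { ω₁, ω₄ }, { ω₁, ω₅ }, { ω₂, ω₃ }, { ω₂, ω₄ }, { ω₂, ω₅ }, { ω₃, ω₄ }, { ω₃, ω₅ }, { ω₄, ω₅ }, { ω₁, ω₂, ω₃ }, { ω₁, ω₂, ω₄ }, { ω₁, ω₂, ω₅ }, { ω₁, ω₃, ω₄ }, { ω₁, ω₃, ω₅ }, { ω₁, ω₄, ω₅ }, { ω₂, ω₃, ω₄ }, { ω₂, ω₃, ω₅ }, { ω₂, ω₄, ω₅ }, { ω₃, ω₄, ω₅ }, { ω₁, ω₂, ω₃, ω₄ }, { ω₁, ω₂, ω₃, ω₅ }, { ω₁, ω₂, ω₄, ω₅ }, { ω₁, ω₃, ω₄, ω₅ }, { ω₂, ω₃, ω₄, ω₅ }, X } (|σ(𝒞)| = 32).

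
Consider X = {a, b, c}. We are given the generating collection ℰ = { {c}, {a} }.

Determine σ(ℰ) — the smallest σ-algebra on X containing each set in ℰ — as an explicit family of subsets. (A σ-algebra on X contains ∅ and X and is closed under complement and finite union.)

Begin from { {}, {a}, {c}, X } (that is, ℰ plus ∅ and X).
Pass 1 adds 3:
  {a, b}  = X∖{c}
  {a, c}  = {c} ∪ {a}
  {b, c}  = X∖{a}
Pass 2 adds 1:
  {b}  = X∖{a, c}
Pass 3: no new sets; the family is a σ-algebra.

Therefore σ(ℰ) = { {}, {a}, {b}, {c}, {a, b}, {a, c}, {b, c}, X } (|σ(ℰ)| = 8).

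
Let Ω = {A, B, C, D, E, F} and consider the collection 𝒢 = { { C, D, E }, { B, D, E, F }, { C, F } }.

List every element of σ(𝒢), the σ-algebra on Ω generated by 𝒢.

Seed the family with 𝒢 together with ∅ and Ω: { {}, { C, F }, { C, D, E }, { B, D, E, F }, Ω }.
Round 1: +5 →
  { A, C }  = ᶜ of { B, D, E, F }
  { A, B, F }  = ᶜ of { C, D, E }
  { A, B, D, E }  = ᶜ of { C, F }
  { C, D, E, F }  = { C, D, E } ∪ { C, F }
  { B, C, D, E, F }  = { C, D, E } ∪ { B, D, E, F }
  |family| = 10
Round 2 (8 new):
  { A }  = ᶜ of { B, C, D, E, F }
  { A, B }  = ᶜ of { C, D, E, F }
  { A, C, F }  = { A, C } ∪ { C, F }
  { A, B, C, F }  = { A, C } ∪ { A, B, F }
  { A, C, D, E }  = { C, D, E } ∪ { A, C }
  { A, B, C, D, E }  = { C, D, E } ∪ { A, B, D, E }
  { A, B, D, E, F }  = { A, B, D, E } ∪ { B, D, E, F }
  { A, C, D, E, F }  = { C, D, E, F } ∪ { A, C }
  |family| = 18
Round 3 (7 new):
  { B }  = ᶜ of { A, C, D, E, F }
  { C }  = ᶜ of { A, B, D, E, F }
  { F }  = ᶜ of { A, B, C, D, E }
  { B, F }  = ᶜ of { A, C, D, E }
  { D, E }  = ᶜ of { A, B, C, F }
  { A, B, C }  = { A, B } ∪ { A, C }
  { B, D, E }  = ᶜ of { A, C, F }
  |family| = 25
Round 4. New:
  { A, F }  = { F } ∪ { A }
  { B, C }  = { B } ∪ { C }
  { A, D, E }  = { D, E } ∪ { A }
  { B, C, F }  = { B } ∪ { C, F }
  { D, E, F }  = ᶜ of { A, B, C }
  { B, C, D, E }  = { C, D, E } ∪ { B }
  |family| = 31
Round 5 adds 1:
  { A, D, E, F }  = ᶜ of { B, C }
  |family| = 32
Round 6: no new sets; the family is a σ-algebra.

Therefore σ(𝒢) = { {}, { A }, { B }, { C }, { F }, { A, B }, { A, C }, { A, F }, { B, C }, { B, F }, { C, F }, { D, E }, { A, B, C }, { A, B, F }, { A, C, F }, { A, D, E }, { B, C, F }, { B, D, E }, { C, D, E }, { D, E, F }, { A, B, C, F }, { A, B, D, E }, { A, C, D, E }, { A, D, E, F }, { B, C, D, E }, { B, D, E, F }, { C, D, E, F }, { A, B, C, D, E }, { A, B, D, E, F }, { A, C, D, E, F }, { B, C, D, E, F }, Ω } (|σ(𝒢)| = 32).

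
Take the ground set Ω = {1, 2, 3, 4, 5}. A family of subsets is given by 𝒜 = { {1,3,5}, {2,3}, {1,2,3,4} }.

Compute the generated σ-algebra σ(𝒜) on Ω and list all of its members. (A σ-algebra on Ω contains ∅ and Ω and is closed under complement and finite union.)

|σ(𝒜)| = 32.  σ(𝒜) = { {}, {1}, {2}, {3}, {4}, {5}, {1,2}, {1,3}, {1,4}, {1,5}, {2,3}, {2,4}, {2,5}, {3,4}, {3,5}, {4,5}, {1,2,3}, {1,2,4}, {1,2,5}, {1,3,4}, {1,3,5}, {1,4,5}, {2,3,4}, {2,3,5}, {2,4,5}, {3,4,5}, {1,2,3,4}, {1,2,3,5}, {1,2,4,5}, {1,3,4,5}, {2,3,4,5}, Ω }

Check:
Start: 𝒜 ∪ {∅, Ω} = { {}, {2,3}, {1,3,5}, {1,2,3,4}, Ω }.
Round 1 adds 4:
  {5}  = complement {1,2,3,4}
  {2,4}  = complement {1,3,5}
  {1,4,5}  = complement {2,3}
  {1,2,3,5}  = {2,3} ∪ {1,3,5}
  |family| = 9
Round 2. New:
  {4}  = complement {1,2,3,5}
  {2,3,4}  = {2,3} ∪ {2,4}
  {2,3,5}  = {5} ∪ {2,3}
  {2,4,5}  = {5} ∪ {2,4}
  {1,2,4,5}  = {1,4,5} ∪ {2,4}
  {1,3,4,5}  = {1,4,5} ∪ {1,3,5}
  |family| = 15
Round 3 adds 7:
  {2}  = complement {1,3,4,5}
  {3}  = complement {1,2,4,5}
  {1,3}  = complement {2,4,5}
  {1,4}  = complement {2,3,5}
  {1,5}  = complement {2,3,4}
  {4,5}  = {4} ∪ {5}
  {2,3,4,5}  = {2,3,5} ∪ {2,3,4}
  |family| = 22
Round 4 (9 new):
  {1}  = complement {2,3,4,5}
  {2,5}  = {2} ∪ {5}
  {3,4}  = {3} ∪ {4}
  {3,5}  = {5} ∪ {3}
  {1,2,3}  = complement {4,5}
  {1,2,4}  = {2} ∪ {1,4}
  {1,2,5}  = {2} ∪ {1,5}
  {1,3,4}  = {1,4} ∪ {1,3}
  {3,4,5}  = {4,5} ∪ {3}
  |family| = 31
Round 5: 1 new —
  {1,2}  = complement {3,4,5}
  |family| = 32
Round 6: stable.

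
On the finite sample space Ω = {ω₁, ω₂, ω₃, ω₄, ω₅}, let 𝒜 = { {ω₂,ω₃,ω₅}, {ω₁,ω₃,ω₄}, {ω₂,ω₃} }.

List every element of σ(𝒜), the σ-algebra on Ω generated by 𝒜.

Take S₀ = 𝒜 ∪ {∅, Ω} = { {}, {ω₂,ω₃}, {ω₁,ω₃,ω₄}, {ω₂,ω₃,ω₅}, Ω }.
Iteration 1: +4 →
  {ω₁,ω₄}  = ᶜ of {ω₂,ω₃,ω₅}
  {ω₂,ω₅}  = ᶜ of {ω₁,ω₃,ω₄}
  {ω₁,ω₄,ω₅}  = ᶜ of {ω₂,ω₃}
  {ω₁,ω₂,ω₃,ω₄}  = {ω₁,ω₃,ω₄} ∪ {ω₂,ω₃}
Iteration 2. New:
  {ω₅}  = ᶜ of {ω₁,ω₂,ω₃,ω₄}
  {ω₁,ω₂,ω₄,ω₅}  = {ω₁,ω₄,ω₅} ∪ {ω₂,ω₅}
  {ω₁,ω₃,ω₄,ω₅}  = {ω₁,ω₄,ω₅} ∪ {ω₁,ω₃,ω₄}
Iteration 3: +2 →
  {ω₂}  = ᶜ of {ω₁,ω₃,ω₄,ω₅}
  {ω₃}  = ᶜ of {ω₁,ω₂,ω₄,ω₅}
Iteration 4: +2 →
  {ω₃,ω₅}  = {ω₃} ∪ {ω₅}
  {ω₁,ω₂,ω₄}  = {ω₁,ω₄} ∪ {ω₂}
Iteration 5: stable.

Therefore σ(𝒜) = { {}, {ω₂}, {ω₃}, {ω₅}, {ω₁,ω₄}, {ω₂,ω₃}, {ω₂,ω₅}, {ω₃,ω₅}, {ω₁,ω₂,ω₄}, {ω₁,ω₃,ω₄}, {ω₁,ω₄,ω₅}, {ω₂,ω₃,ω₅}, {ω₁,ω₂,ω₃,ω₄}, {ω₁,ω₂,ω₄,ω₅}, {ω₁,ω₃,ω₄,ω₅}, Ω } (|σ(𝒜)| = 16).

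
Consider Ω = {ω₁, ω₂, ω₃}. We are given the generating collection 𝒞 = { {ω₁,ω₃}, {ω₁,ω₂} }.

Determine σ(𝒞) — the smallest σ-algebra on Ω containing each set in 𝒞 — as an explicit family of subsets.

Begin from { ∅, {ω₁,ω₂}, {ω₁,ω₃}, Ω } (that is, 𝒞 plus ∅ and Ω).
Step 1 (2 new):
  {ω₂}  = ᶜ of {ω₁,ω₃}
  {ω₃}  = ᶜ of {ω₁,ω₂}
  [6 total]
Step 2. New:
  {ω₂,ω₃}  = {ω₃} ∪ {ω₂}
  [7 total]
Step 3: 1 new —
  {ω₁}  = ᶜ of {ω₂,ω₃}
  [8 total]
Step 4 adds nothing — fixpoint reached.

Hence σ(𝒞) has 8 members: { ∅, {ω₁}, {ω₂}, {ω₃}, {ω₁,ω₂}, {ω₁,ω₃}, {ω₂,ω₃}, Ω }.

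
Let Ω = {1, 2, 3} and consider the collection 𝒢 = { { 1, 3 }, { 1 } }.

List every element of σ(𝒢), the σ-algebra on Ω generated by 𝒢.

Initial family (4 sets): { {}, { 1 }, { 1, 3 }, Ω }.
Pass 1 adds 2:
  { 2 }  = Ω∖{ 1, 3 }
  { 2, 3 }  = Ω∖{ 1 }
  |family| = 6
Pass 2 (1 new):
  { 1, 2 }  = { 2 } ∪ { 1 }
  |family| = 7
Pass 3. New:
  { 3 }  = Ω∖{ 1, 2 }
  |family| = 8
Pass 4: no new sets; the family is a σ-algebra.

Therefore σ(𝒢) = { {}, { 1 }, { 2 }, { 3 }, { 1, 2 }, { 1, 3 }, { 2, 3 }, Ω } (|σ(𝒢)| = 8).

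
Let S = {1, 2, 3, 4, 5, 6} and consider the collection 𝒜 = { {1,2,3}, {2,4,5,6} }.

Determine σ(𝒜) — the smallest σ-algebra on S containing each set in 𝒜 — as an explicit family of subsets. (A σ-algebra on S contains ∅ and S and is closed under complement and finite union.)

σ(𝒜) (8 sets): { {}, {2}, {1,3}, {1,2,3}, {4,5,6}, {2,4,5,6}, {1,3,4,5,6}, S }

Trace:
Begin from { {}, {1,2,3}, {2,4,5,6}, S } (that is, 𝒜 plus ∅ and S).
Step 1: 2 new —
  {1,3}  = complement {2,4,5,6}
  {4,5,6}  = complement {1,2,3}
Step 2: +1 →
  {1,3,4,5,6}  = {1,3} ∪ {4,5,6}
Step 3 adds 1:
  {2}  = complement {1,3,4,5,6}
Step 4: already closed under ᶜ and ∪.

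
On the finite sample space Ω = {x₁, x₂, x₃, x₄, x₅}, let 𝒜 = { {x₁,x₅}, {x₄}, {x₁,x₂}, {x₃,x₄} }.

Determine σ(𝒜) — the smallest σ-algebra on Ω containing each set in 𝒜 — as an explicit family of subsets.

σ(𝒜) = { ∅, {x₁}, {x₂}, {x₃}, {x₄}, {x₅}, {x₁,x₂}, {x₁,x₃}, {x₁,x₄}, {x₁,x₅}, {x₂,x₃}, {x₂,x₄}, {x₂,x₅}, {x₃,x₄}, {x₃,x₅}, {x₄,x₅}, {x₁,x₂,x₃}, {x₁,x₂,x₄}, {x₁,x₂,x₅}, {x₁,x₃,x₄}, {x₁,x₃,x₅}, {x₁,x₄,x₅}, {x₂,x₃,x₄}, {x₂,x₃,x₅}, {x₂,x₄,x₅}, {x₃,x₄,x₅}, {x₁,x₂,x₃,x₄}, {x₁,x₂,x₃,x₅}, {x₁,x₂,x₄,x₅}, {x₁,x₃,x₄,x₅}, {x₂,x₃,x₄,x₅}, Ω }

Derivation:
Seed the family with 𝒜 together with ∅ and Ω: { ∅, {x₄}, {x₁,x₂}, {x₁,x₅}, {x₃,x₄}, Ω }.
Step 1 adds 8:
  {x₁,x₂,x₄}  = {x₁,x₂} ∪ {x₄}
  {x₁,x₂,x₅}  = ᶜ of {x₃,x₄}
  {x₁,x₄,x₅}  = {x₁,x₅} ∪ {x₄}
  {x₂,x₃,x₄}  = ᶜ of {x₁,x₅}
  {x₃,x₄,x₅}  = ᶜ of {x₁,x₂}
  {x₁,x₂,x₃,x₄}  = {x₃,x₄} ∪ {x₁,x₂}
  {x₁,x₂,x₃,x₅}  = ᶜ of {x₄}
  {x₁,x₃,x₄,x₅}  = {x₃,x₄} ∪ {x₁,x₅}
  (now 14)
Step 2 (6 new):
  {x₂}  = ᶜ of {x₁,x₃,x₄,x₅}
  {x₅}  = ᶜ of {x₁,x₂,x₃,x₄}
  {x₂,x₃}  = ᶜ of {x₁,x₄,x₅}
  {x₃,x₅}  = ᶜ of {x₁,x₂,x₄}
  {x₁,x₂,x₄,x₅}  = {x₁,x₄,x₅} ∪ {x₁,x₂}
  {x₂,x₃,x₄,x₅}  = {x₃,x₄,x₅} ∪ {x₂,x₃,x₄}
  (now 20)
Step 3: +8 →
  {x₁}  = ᶜ of {x₂,x₃,x₄,x₅}
  {x₃}  = ᶜ of {x₁,x₂,x₄,x₅}
  {x₂,x₄}  = {x₂} ∪ {x₄}
  {x₂,x₅}  = {x₂} ∪ {x₅}
  {x₄,x₅}  = {x₅} ∪ {x₄}
  {x₁,x₂,x₃}  = {x₁,x₂} ∪ {x₂,x₃}
  {x₁,x₃,x₅}  = {x₁,x₅} ∪ {x₃,x₅}
  {x₂,x₃,x₅}  = {x₂} ∪ {x₃,x₅}
  (now 28)
Step 4: +4 →
  {x₁,x₃}  = {x₃} ∪ {x₁}
  {x₁,x₄}  = ᶜ of {x₂,x₃,x₅}
  {x₁,x₃,x₄}  = ᶜ of {x₂,x₅}
  {x₂,x₄,x₅}  = {x₂,x₅} ∪ {x₄,x₅}
  (now 32)
Step 5: stable.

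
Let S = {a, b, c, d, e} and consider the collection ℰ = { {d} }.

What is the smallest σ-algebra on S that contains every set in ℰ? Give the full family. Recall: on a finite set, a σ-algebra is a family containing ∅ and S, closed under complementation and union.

σ(ℰ) = { ∅, {d}, {a,b,c,e}, S }

Derivation:
Start: ℰ ∪ {∅, S} = { ∅, {d}, S }.
Round 1. New:
  {a,b,c,e}  = {d}ᶜ
  [4 total]
Round 2 adds nothing — fixpoint reached.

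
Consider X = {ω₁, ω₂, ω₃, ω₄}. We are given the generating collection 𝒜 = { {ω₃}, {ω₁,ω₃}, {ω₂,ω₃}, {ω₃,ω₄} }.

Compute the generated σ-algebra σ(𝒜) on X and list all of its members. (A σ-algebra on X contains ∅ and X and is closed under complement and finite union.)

Start: 𝒜 ∪ {∅, X} = { {}, {ω₃}, {ω₁,ω₃}, {ω₂,ω₃}, {ω₃,ω₄}, X }.
Pass 1. New:
  {ω₁,ω₂}  = ᶜ of {ω₃,ω₄}
  {ω₁,ω₄}  = ᶜ of {ω₂,ω₃}
  {ω₂,ω₄}  = ᶜ of {ω₁,ω₃}
  {ω₁,ω₂,ω₃}  = {ω₂,ω₃} ∪ {ω₁,ω₃}
  {ω₁,ω₂,ω₄}  = ᶜ of {ω₃}
  {ω₁,ω₃,ω₄}  = {ω₃,ω₄} ∪ {ω₁,ω₃}
  {ω₂,ω₃,ω₄}  = {ω₃,ω₄} ∪ {ω₂,ω₃}
  (now 13)
Pass 2: 3 new —
  {ω₁}  = ᶜ of {ω₂,ω₃,ω₄}
  {ω₂}  = ᶜ of {ω₁,ω₃,ω₄}
  {ω₄}  = ᶜ of {ω₁,ω₂,ω₃}
  (now 16)
After Pass 3 the family is unchanged; done.

Hence σ(𝒜) has 16 members: { {}, {ω₁}, {ω₂}, {ω₃}, {ω₄}, {ω₁,ω₂}, {ω₁,ω₃}, {ω₁,ω₄}, {ω₂,ω₃}, {ω₂,ω₄}, {ω₃,ω₄}, {ω₁,ω₂,ω₃}, {ω₁,ω₂,ω₄}, {ω₁,ω₃,ω₄}, {ω₂,ω₃,ω₄}, X }.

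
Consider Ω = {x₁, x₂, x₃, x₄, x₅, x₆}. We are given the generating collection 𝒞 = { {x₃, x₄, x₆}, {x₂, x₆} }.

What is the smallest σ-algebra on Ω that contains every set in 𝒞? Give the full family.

Begin from { {}, {x₂, x₆}, {x₃, x₄, x₆}, Ω } (that is, 𝒞 plus ∅ and Ω).
Iteration 1. New:
  {x₁, x₂, x₅}  = Ω∖{x₃, x₄, x₆}
  {x₁, x₃, x₄, x₅}  = Ω∖{x₂, x₆}
  {x₂, x₃, x₄, x₆}  = {x₃, x₄, x₆} ∪ {x₂, x₆}
  |family| = 7
Iteration 2: +4 →
  {x₁, x₅}  = Ω∖{x₂, x₃, x₄, x₆}
  {x₁, x₂, x₅, x₆}  = {x₁, x₂, x₅} ∪ {x₂, x₆}
  {x₁, x₂, x₃, x₄, x₅}  = {x₁, x₂, x₅} ∪ {x₁, x₃, x₄, x₅}
  {x₁, x₃, x₄, x₅, x₆}  = {x₁, x₃, x₄, x₅} ∪ {x₃, x₄, x₆}
  |family| = 11
Iteration 3: 3 new —
  {x₂}  = Ω∖{x₁, x₃, x₄, x₅, x₆}
  {x₆}  = Ω∖{x₁, x₂, x₃, x₄, x₅}
  {x₃, x₄}  = Ω∖{x₁, x₂, x₅, x₆}
  |family| = 14
Iteration 4. New:
  {x₁, x₅, x₆}  = {x₁, x₅} ∪ {x₆}
  {x₂, x₃, x₄}  = {x₃, x₄} ∪ {x₂}
  |family| = 16
After Iteration 5 the family is unchanged; done.

|σ(𝒞)| = 16.  σ(𝒞) = { {}, {x₂}, {x₆}, {x₁, x₅}, {x₂, x₆}, {x₃, x₄}, {x₁, x₂, x₅}, {x₁, x₅, x₆}, {x₂, x₃, x₄}, {x₃, x₄, x₆}, {x₁, x₂, x₅, x₆}, {x₁, x₃, x₄, x₅}, {x₂, x₃, x₄, x₆}, {x₁, x₂, x₃, x₄, x₅}, {x₁, x₃, x₄, x₅, x₆}, Ω }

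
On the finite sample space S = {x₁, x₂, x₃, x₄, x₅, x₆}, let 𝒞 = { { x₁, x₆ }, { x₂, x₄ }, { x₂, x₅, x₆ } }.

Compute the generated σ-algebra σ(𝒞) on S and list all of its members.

|σ(𝒞)| = 64.  σ(𝒞) = { ∅, { x₁ }, { x₂ }, { x₃ }, { x₄ }, { x₅ }, { x₆ }, { x₁, x₂ }, { x₁, x₃ }, { x₁, x₄ }, { x₁, x₅ }, { x₁, x₆ }, { x₂, x₃ }, { x₂, x₄ }, { x₂, x₅ }, { x₂, x₆ }, { x₃, x₄ }, { x₃, x₅ }, { x₃, x₆ }, { x₄, x₅ }, { x₄, x₆ }, { x₅, x₆ }, { x₁, x₂, x₃ }, { x₁, x₂, x₄ }, { x₁, x₂, x₅ }, { x₁, x₂, x₆ }, { x₁, x₃, x₄ }, { x₁, x₃, x₅ }, { x₁, x₃, x₆ }, { x₁, x₄, x₅ }, { x₁, x₄, x₆ }, { x₁, x₅, x₆ }, { x₂, x₃, x₄ }, { x₂, x₃, x₅ }, { x₂, x₃, x₆ }, { x₂, x₄, x₅ }, { x₂, x₄, x₆ }, { x₂, x₅, x₆ }, { x₃, x₄, x₅ }, { x₃, x₄, x₆ }, { x₃, x₅, x₆ }, { x₄, x₅, x₆ }, { x₁, x₂, x₃, x₄ }, { x₁, x₂, x₃, x₅ }, { x₁, x₂, x₃, x₆ }, { x₁, x₂, x₄, x₅ }, { x₁, x₂, x₄, x₆ }, { x₁, x₂, x₅, x₆ }, { x₁, x₃, x₄, x₅ }, { x₁, x₃, x₄, x₆ }, { x₁, x₃, x₅, x₆ }, { x₁, x₄, x₅, x₆ }, { x₂, x₃, x₄, x₅ }, { x₂, x₃, x₄, x₆ }, { x₂, x₃, x₅, x₆ }, { x₂, x₄, x₅, x₆ }, { x₃, x₄, x₅, x₆ }, { x₁, x₂, x₃, x₄, x₅ }, { x₁, x₂, x₃, x₄, x₆ }, { x₁, x₂, x₃, x₅, x₆ }, { x₁, x₂, x₄, x₅, x₆ }, { x₁, x₃, x₄, x₅, x₆ }, { x₂, x₃, x₄, x₅, x₆ }, S }

Trace:
Take S₀ = 𝒞 ∪ {∅, S} = { ∅, { x₁, x₆ }, { x₂, x₄ }, { x₂, x₅, x₆ }, S }.
Iteration 1 adds 6:
  { x₁, x₃, x₄ }  = { x₂, x₅, x₆ }ᶜ
  { x₁, x₂, x₄, x₆ }  = { x₁, x₆ } ∪ { x₂, x₄ }
  { x₁, x₂, x₅, x₆ }  = { x₁, x₆ } ∪ { x₂, x₅, x₆ }
  { x₁, x₃, x₅, x₆ }  = { x₂, x₄ }ᶜ
  { x₂, x₃, x₄, x₅ }  = { x₁, x₆ }ᶜ
  { x₂, x₄, x₅, x₆ }  = { x₂, x₅, x₆ } ∪ { x₂, x₄ }
Iteration 2. New:
  { x₁, x₃ }  = { x₂, x₄, x₅, x₆ }ᶜ
  { x₃, x₄ }  = { x₁, x₂, x₅, x₆ }ᶜ
  { x₃, x₅ }  = { x₁, x₂, x₄, x₆ }ᶜ
  { x₁, x₂, x₃, x₄ }  = { x₁, x₃, x₄ } ∪ { x₂, x₄ }
  { x₁, x₃, x₄, x₆ }  = { x₁, x₆ } ∪ { x₁, x₃, x₄ }
  { x₁, x₂, x₃, x₄, x₅ }  = { x₂, x₃, x₄, x₅ } ∪ { x₁, x₃, x₄ }
  { x₁, x₂, x₃, x₄, x₆ }  = { x₁, x₂, x₄, x₆ } ∪ { x₁, x₃, x₄ }
  { x₁, x₂, x₃, x₅, x₆ }  = { x₁, x₃, x₅, x₆ } ∪ { x₂, x₅, x₆ }
  { x₁, x₂, x₄, x₅, x₆ }  = { x₁, x₂, x₄, x₆ } ∪ { x₂, x₅, x₆ }
  { x₁, x₃, x₄, x₅, x₆ }  = { x₁, x₃, x₅, x₆ } ∪ { x₁, x₃, x₄ }
  { x₂, x₃, x₄, x₅, x₆ }  = { x₂, x₅, x₆ } ∪ { x₂, x₃, x₄, x₅ }
Iteration 3 (14 new):
  { x₁ }  = { x₂, x₃, x₄, x₅, x₆ }ᶜ
  { x₂ }  = { x₁, x₃, x₄, x₅, x₆ }ᶜ
  { x₃ }  = { x₁, x₂, x₄, x₅, x₆ }ᶜ
  { x₄ }  = { x₁, x₂, x₃, x₅, x₆ }ᶜ
  { x₅ }  = { x₁, x₂, x₃, x₄, x₆ }ᶜ
  { x₆ }  = { x₁, x₂, x₃, x₄, x₅ }ᶜ
  { x₂, x₅ }  = { x₁, x₃, x₄, x₆ }ᶜ
  { x₅, x₆ }  = { x₁, x₂, x₃, x₄ }ᶜ
  { x₁, x₃, x₅ }  = { x₁, x₃ } ∪ { x₃, x₅ }
  { x₁, x₃, x₆ }  = { x₁, x₆ } ∪ { x₁, x₃ }
  { x₂, x₃, x₄ }  = { x₃, x₄ } ∪ { x₂, x₄ }
  { x₃, x₄, x₅ }  = { x₃, x₄ } ∪ { x₃, x₅ }
  { x₁, x₃, x₄, x₅ }  = { x₁, x₃, x₄ } ∪ { x₃, x₅ }
  { x₂, x₃, x₅, x₆ }  = { x₃, x₅ } ∪ { x₂, x₅, x₆ }
Iteration 4 (24 new):
  { x₁, x₂ }  = { x₁ } ∪ { x₂ }
  { x₁, x₄ }  = { x₂, x₃, x₅, x₆ }ᶜ
  { x₁, x₅ }  = { x₁ } ∪ { x₅ }
  { x₂, x₃ }  = { x₂ } ∪ { x₃ }
  { x₂, x₆ }  = { x₁, x₃, x₄, x₅ }ᶜ
  { x₃, x₆ }  = { x₆ } ∪ { x₃ }
  { x₄, x₅ }  = { x₅ } ∪ { x₄ }
  { x₄, x₆ }  = { x₆ } ∪ { x₄ }
  { x₁, x₂, x₃ }  = { x₂ } ∪ { x₁, x₃ }
  { x₁, x₂, x₄ }  = { x₁ } ∪ { x₂, x₄ }
  { x₁, x₂, x₅ }  = { x₂, x₅ } ∪ { x₁ }
  { x₁, x₂, x₆ }  = { x₃, x₄, x₅ }ᶜ
  { x₁, x₄, x₆ }  = { x₁, x₆ } ∪ { x₄ }
  { x₁, x₅, x₆ }  = { x₂, x₃, x₄ }ᶜ
  { x₂, x₃, x₅ }  = { x₂, x₅ } ∪ { x₃ }
  { x₂, x₄, x₅ }  = { x₁, x₃, x₆ }ᶜ
  { x₂, x₄, x₆ }  = { x₁, x₃, x₅ }ᶜ
  { x₃, x₄, x₆ }  = { x₃, x₄ } ∪ { x₆ }
  { x₃, x₅, x₆ }  = { x₅, x₆ } ∪ { x₃ }
  { x₄, x₅, x₆ }  = { x₅, x₆ } ∪ { x₄ }
  { x₁, x₂, x₃, x₅ }  = { x₂, x₅ } ∪ { x₁, x₃, x₅ }
  { x₁, x₂, x₃, x₆ }  = { x₁, x₃, x₆ } ∪ { x₂ }
  { x₂, x₃, x₄, x₆ }  = { x₂, x₃, x₄ } ∪ { x₆ }
  { x₃, x₄, x₅, x₆ }  = { x₃, x₄, x₅ } ∪ { x₅, x₆ }
Iteration 5: +4 →
  { x₁, x₄, x₅ }  = { x₄, x₅ } ∪ { x₁, x₄ }
  { x₂, x₃, x₆ }  = { x₂ } ∪ { x₃, x₆ }
  { x₁, x₂, x₄, x₅ }  = { x₃, x₆ }ᶜ
  { x₁, x₄, x₅, x₆ }  = { x₂, x₃ }ᶜ
Iteration 6 adds nothing — fixpoint reached.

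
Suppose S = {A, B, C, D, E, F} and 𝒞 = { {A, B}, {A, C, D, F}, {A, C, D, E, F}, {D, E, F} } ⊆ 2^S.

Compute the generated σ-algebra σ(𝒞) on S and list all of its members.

Start: 𝒞 ∪ {∅, S} = { ∅, {A, B}, {D, E, F}, {A, C, D, F}, {A, C, D, E, F}, S }.
Pass 1: 6 new —
  {B}  = complement {A, C, D, E, F}
  {B, E}  = complement {A, C, D, F}
  {A, B, C}  = complement {D, E, F}
  {C, D, E, F}  = complement {A, B}
  {A, B, C, D, F}  = {A, B} ∪ {A, C, D, F}
  {A, B, D, E, F}  = {A, B} ∪ {D, E, F}
  (now 12)
Pass 2 adds 6:
  {C}  = complement {A, B, D, E, F}
  {E}  = complement {A, B, C, D, F}
  {A, B, E}  = {B, E} ∪ {A, B}
  {A, B, C, E}  = {B, E} ∪ {A, B, C}
  {B, D, E, F}  = {B, E} ∪ {D, E, F}
  {B, C, D, E, F}  = {B, E} ∪ {C, D, E, F}
  (now 18)
Pass 3: 7 new —
  {A}  = complement {B, C, D, E, F}
  {A, C}  = complement {B, D, E, F}
  {B, C}  = {C} ∪ {B}
  {C, E}  = {C} ∪ {E}
  {D, F}  = complement {A, B, C, E}
  {B, C, E}  = {C} ∪ {B, E}
  {C, D, F}  = complement {A, B, E}
  (now 25)
Pass 4. New:
  {A, E}  = {E} ∪ {A}
  {A, C, E}  = {E} ∪ {A, C}
  {A, D, F}  = complement {B, C, E}
  {B, D, F}  = {B} ∪ {D, F}
  {A, B, D, F}  = complement {C, E}
  {A, D, E, F}  = complement {B, C}
  {B, C, D, F}  = {B} ∪ {C, D, F}
  (now 32)
Pass 5: stable.

Hence σ(𝒞) has 32 members: { ∅, {A}, {B}, {C}, {E}, {A, B}, {A, C}, {A, E}, {B, C}, {B, E}, {C, E}, {D, F}, {A, B, C}, {A, B, E}, {A, C, E}, {A, D, F}, {B, C, E}, {B, D, F}, {C, D, F}, {D, E, F}, {A, B, C, E}, {A, B, D, F}, {A, C, D, F}, {A, D, E, F}, {B, C, D, F}, {B, D, E, F}, {C, D, E, F}, {A, B, C, D, F}, {A, B, D, E, F}, {A, C, D, E, F}, {B, C, D, E, F}, S }.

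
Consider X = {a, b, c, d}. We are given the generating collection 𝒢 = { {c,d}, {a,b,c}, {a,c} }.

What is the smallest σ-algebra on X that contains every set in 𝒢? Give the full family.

Begin from { {}, {a,c}, {c,d}, {a,b,c}, X } (that is, 𝒢 plus ∅ and X).
Round 1: +4 →
  {d}  = X∖{a,b,c}
  {a,b}  = X∖{c,d}
  {b,d}  = X∖{a,c}
  {a,c,d}  = {c,d} ∪ {a,c}
  — 9 sets.
Round 2: +3 →
  {b}  = X∖{a,c,d}
  {a,b,d}  = {a,b} ∪ {d}
  {b,c,d}  = {c,d} ∪ {b,d}
  — 12 sets.
Round 3: 2 new —
  {a}  = X∖{b,c,d}
  {c}  = X∖{a,b,d}
  — 14 sets.
Round 4: 2 new —
  {a,d}  = {d} ∪ {a}
  {b,c}  = {c} ∪ {b}
  — 16 sets.
Round 5: closed — nothing new.

Hence σ(𝒢) has 16 members: { {}, {a}, {b}, {c}, {d}, {a,b}, {a,c}, {a,d}, {b,c}, {b,d}, {c,d}, {a,b,c}, {a,b,d}, {a,c,d}, {b,c,d}, X }.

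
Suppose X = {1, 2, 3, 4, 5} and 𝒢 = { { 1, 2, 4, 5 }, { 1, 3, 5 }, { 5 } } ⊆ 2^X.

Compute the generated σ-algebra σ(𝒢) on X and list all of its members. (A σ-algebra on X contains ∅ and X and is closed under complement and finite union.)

Begin from { {}, { 5 }, { 1, 3, 5 }, { 1, 2, 4, 5 }, X } (that is, 𝒢 plus ∅ and X).
Step 1: +3 →
  { 3 }  = X∖{ 1, 2, 4, 5 }
  { 2, 4 }  = X∖{ 1, 3, 5 }
  { 1, 2, 3, 4 }  = X∖{ 5 }
Step 2 adds 3:
  { 3, 5 }  = { 3 } ∪ { 5 }
  { 2, 3, 4 }  = { 3 } ∪ { 2, 4 }
  { 2, 4, 5 }  = { 2, 4 } ∪ { 5 }
Step 3. New:
  { 1, 3 }  = X∖{ 2, 4, 5 }
  { 1, 5 }  = X∖{ 2, 3, 4 }
  { 1, 2, 4 }  = X∖{ 3, 5 }
  { 2, 3, 4, 5 }  = { 3 } ∪ { 2, 4, 5 }
Step 4: 1 new —
  { 1 }  = X∖{ 2, 3, 4, 5 }
Step 5: no new sets; the family is a σ-algebra.

Therefore σ(𝒢) = { {}, { 1 }, { 3 }, { 5 }, { 1, 3 }, { 1, 5 }, { 2, 4 }, { 3, 5 }, { 1, 2, 4 }, { 1, 3, 5 }, { 2, 3, 4 }, { 2, 4, 5 }, { 1, 2, 3, 4 }, { 1, 2, 4, 5 }, { 2, 3, 4, 5 }, X } (|σ(𝒢)| = 16).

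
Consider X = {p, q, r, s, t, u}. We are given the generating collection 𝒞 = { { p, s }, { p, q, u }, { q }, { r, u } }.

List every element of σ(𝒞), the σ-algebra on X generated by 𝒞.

Start: 𝒞 ∪ {∅, X} = { {}, { q }, { p, s }, { r, u }, { p, q, u }, X }.
Iteration 1: 9 new —
  { p, q, s }  = { p, s } ∪ { q }
  { q, r, u }  = { r, u } ∪ { q }
  { r, s, t }  = ᶜ of { p, q, u }
  { p, q, r, u }  = { r, u } ∪ { p, q, u }
  { p, q, s, t }  = ᶜ of { r, u }
  { p, q, s, u }  = { p, s } ∪ { p, q, u }
  { p, r, s, u }  = { p, s } ∪ { r, u }
  { q, r, t, u }  = ᶜ of { p, s }
  { p, r, s, t, u }  = ᶜ of { q }
  — 15 sets.
Iteration 2: +13 →
  { q, t }  = ᶜ of { p, r, s, u }
  { r, t }  = ᶜ of { p, q, s, u }
  { s, t }  = ᶜ of { p, q, r, u }
  { p, s, t }  = ᶜ of { q, r, u }
  { r, t, u }  = ᶜ of { p, q, s }
  { p, r, s, t }  = { r, s, t } ∪ { p, s }
  { q, r, s, t }  = { r, s, t } ∪ { q }
  { r, s, t, u }  = { r, s, t } ∪ { r, u }
  { p, q, r, s, t }  = { r, s, t } ∪ { p, q, s, t }
  { p, q, r, s, u }  = { p, q, s, u } ∪ { q, r, u }
  { p, q, r, t, u }  = { p, q, r, u } ∪ { q, r, t, u }
  { p, q, s, t, u }  = { p, q, s, u } ∪ { p, q, s, t }
  { q, r, s, t, u }  = { r, s, t } ∪ { q, r, u }
  — 28 sets.
Iteration 3. New:
  { p }  = ᶜ of { q, r, s, t, u }
  { r }  = ᶜ of { p, q, s, t, u }
  { s }  = ᶜ of { p, q, r, t, u }
  { t }  = ᶜ of { p, q, r, s, u }
  { u }  = ᶜ of { p, q, r, s, t }
  { p, q }  = ᶜ of { r, s, t, u }
  { p, u }  = ᶜ of { q, r, s, t }
  { q, u }  = ᶜ of { p, r, s, t }
  { q, r, t }  = { q, t } ∪ { r, t }
  { q, s, t }  = { q, t } ∪ { s, t }
  { p, q, t, u }  = { q, t } ∪ { p, q, u }
  — 39 sets.
Iteration 4 (24 new):
  { p, r }  = { r } ∪ { p }
  { p, t }  = { p } ∪ { t }
  { q, r }  = { q } ∪ { r }
  { q, s }  = { q } ∪ { s }
  { r, s }  = ᶜ of { p, q, t, u }
  { s, u }  = { s } ∪ { u }
  { t, u }  = { u } ∪ { t }
  { p, q, r }  = { p, q } ∪ { r }
  { p, q, t }  = { p, q } ∪ { q, t }
  { p, r, s }  = { r } ∪ { p, s }
  { p, r, t }  = { r, t } ∪ { p }
  { p, r, u }  = ᶜ of { q, s, t }
  { p, s, u }  = ᶜ of { q, r, t }
  { p, t, u }  = { p, u } ∪ { t }
  { q, s, u }  = { q, u } ∪ { s }
  { q, t, u }  = { q, u } ∪ { q, t }
  { r, s, u }  = { r, u } ∪ { s }
  { s, t, u }  = { s, t } ∪ { u }
  { p, q, r, s }  = { p, q, s } ∪ { r }
  { p, q, r, t }  = { r, t } ∪ { p, q }
  { p, r, t, u }  = { p, u } ∪ { r, t }
  { p, s, t, u }  = { p, u } ∪ { s, t }
  { q, r, s, u }  = { q, r, u } ∪ { s }
  { q, s, t, u }  = { s, t } ∪ { q, u }
  — 63 sets.
Iteration 5 (1 new):
  { q, r, s }  = ᶜ of { p, t, u }
  — 64 sets.
Iteration 6: already closed under ᶜ and ∪.

|σ(𝒞)| = 64.  σ(𝒞) = { {}, { p }, { q }, { r }, { s }, { t }, { u }, { p, q }, { p, r }, { p, s }, { p, t }, { p, u }, { q, r }, { q, s }, { q, t }, { q, u }, { r, s }, { r, t }, { r, u }, { s, t }, { s, u }, { t, u }, { p, q, r }, { p, q, s }, { p, q, t }, { p, q, u }, { p, r, s }, { p, r, t }, { p, r, u }, { p, s, t }, { p, s, u }, { p, t, u }, { q, r, s }, { q, r, t }, { q, r, u }, { q, s, t }, { q, s, u }, { q, t, u }, { r, s, t }, { r, s, u }, { r, t, u }, { s, t, u }, { p, q, r, s }, { p, q, r, t }, { p, q, r, u }, { p, q, s, t }, { p, q, s, u }, { p, q, t, u }, { p, r, s, t }, { p, r, s, u }, { p, r, t, u }, { p, s, t, u }, { q, r, s, t }, { q, r, s, u }, { q, r, t, u }, { q, s, t, u }, { r, s, t, u }, { p, q, r, s, t }, { p, q, r, s, u }, { p, q, r, t, u }, { p, q, s, t, u }, { p, r, s, t, u }, { q, r, s, t, u }, X }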